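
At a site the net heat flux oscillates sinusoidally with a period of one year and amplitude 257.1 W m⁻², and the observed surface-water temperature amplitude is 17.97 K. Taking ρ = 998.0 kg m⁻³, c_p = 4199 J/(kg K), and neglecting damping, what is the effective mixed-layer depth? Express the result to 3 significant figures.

ω = 2π / 3.15×10^7 s = 1.99×10^-7 s⁻¹.
Required C = F₀ / (A ω) = 257.1 / (17.97 × 1.99×10^-7) = 7.18×10^7 J/(m²·K).
D = C / (ρ c_p) = 7.18×10^7 / (998.0 × 4199) = 17.1 m.

17.1 m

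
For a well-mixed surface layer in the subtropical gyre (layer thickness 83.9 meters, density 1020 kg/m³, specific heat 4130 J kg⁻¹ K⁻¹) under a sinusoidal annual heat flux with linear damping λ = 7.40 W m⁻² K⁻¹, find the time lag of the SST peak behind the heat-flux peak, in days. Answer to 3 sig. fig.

85.2 days

Areal heat capacity C = ρ c_p D = 1020 × 4130 × 83.9 = 3.53×10^8 J/(m²·K).
ω = 2π / 3.15×10^7 s = 1.99×10^-7 s⁻¹.
Phase lag φ = arctan(Cω/λ) = arctan(70.4/7.40) = 1.47 rad.
Time lag = φ / ω = 1.47 / 1.99×10^-7 = 7.36×10^6 s = 85.2 days.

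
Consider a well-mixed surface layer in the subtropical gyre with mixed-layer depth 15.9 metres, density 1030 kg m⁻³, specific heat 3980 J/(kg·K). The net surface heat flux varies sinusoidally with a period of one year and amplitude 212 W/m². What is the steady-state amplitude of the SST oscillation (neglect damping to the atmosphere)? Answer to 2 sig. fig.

16 K

Areal heat capacity C = ρ c_p D = 1030 × 3980 × 15.9 = 6.52×10^7 J/(m²·K).
Angular frequency ω = 2π / T = 2π / 3.15×10^7 s = 1.99×10^-7 s⁻¹.
Cω = 6.52×10^7 × 1.99×10^-7 = 13.0 W/(m²·K).
Amplitude A = F₀ / (Cω) = 212 / 13.0 = 16.3 K.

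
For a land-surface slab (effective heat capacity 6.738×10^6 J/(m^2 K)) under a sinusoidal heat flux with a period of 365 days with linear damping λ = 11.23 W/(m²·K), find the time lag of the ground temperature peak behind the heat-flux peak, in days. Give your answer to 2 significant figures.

Areal heat capacity C = 6.738×10^6 J/(m^2 K) (given).
ω = 2π / 3.15×10^7 s = 1.99×10^-7 s⁻¹.
Phase lag φ = arctan(Cω/λ) = arctan(1.34/11.23) = 0.119 rad.
Time lag = φ / ω = 0.119 / 1.99×10^-7 = 5.97×10^5 s = 6.91 days.

6.9 days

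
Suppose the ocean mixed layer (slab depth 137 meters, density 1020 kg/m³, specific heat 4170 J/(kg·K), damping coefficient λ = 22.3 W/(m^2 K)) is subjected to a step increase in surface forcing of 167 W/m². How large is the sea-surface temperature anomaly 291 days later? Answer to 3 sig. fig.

Areal heat capacity C = ρ c_p D = 1020 × 4170 × 137 = 5.83×10^8 J m⁻² K⁻¹.
τ = C / λ = 5.83×10^8 / 22.3 = 2.61×10^7 s.
Equilibrium anomaly ΔT_eq = F / λ = 167 / 22.3 = 7.49 K.
t = 291 days = 2.51×10^7 s, so t/τ = 0.962.
ΔT(t) = ΔT_eq (1 − e^(−t/τ)) = 7.49 × (1 − e^−0.962) = 4.63 K.

4.63 K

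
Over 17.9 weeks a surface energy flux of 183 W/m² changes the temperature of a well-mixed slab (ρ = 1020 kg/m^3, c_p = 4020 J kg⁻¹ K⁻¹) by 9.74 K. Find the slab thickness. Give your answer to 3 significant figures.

49.6 m

Heat input Q = F Δt = 183 × 1.08×10^7 s = 1.98×10^9 J/m².
Required areal heat capacity C = Q / ΔT = 2.03×10^8 J/(m²·K).
Depth D = C / (ρ c_p) = 2.03×10^8 / (1020 × 4020) = 49.6 m.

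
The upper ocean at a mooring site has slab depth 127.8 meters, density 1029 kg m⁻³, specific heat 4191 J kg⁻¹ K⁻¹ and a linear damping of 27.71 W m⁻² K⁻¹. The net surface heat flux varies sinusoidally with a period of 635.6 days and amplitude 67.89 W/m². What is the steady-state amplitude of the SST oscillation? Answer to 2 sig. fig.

0.99 K

Areal heat capacity C = ρ c_p D = 1029 × 4191 × 127.8 = 5.51×10^8 J/(m²·K).
Angular frequency ω = 2π / T = 2π / 5.49×10^7 s = 1.14×10^-7 s⁻¹.
√((Cω)² + λ²) = √((63.1)² + 27.71²) = 68.9 W/(m²·K).
Amplitude A = F₀ / √((Cω)²+λ²) = 67.89 / 68.9 = 0.986 K.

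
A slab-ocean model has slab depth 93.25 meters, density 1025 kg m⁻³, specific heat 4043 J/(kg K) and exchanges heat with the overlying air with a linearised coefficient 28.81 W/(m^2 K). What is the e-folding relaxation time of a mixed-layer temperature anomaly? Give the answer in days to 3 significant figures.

Areal heat capacity C = ρ c_p D = 1025 × 4043 × 93.25 = 3.86×10^8 J m⁻² K⁻¹.
Relaxation time τ = C / λ = 3.86×10^8 / 28.81 = 1.34×10^7 s.
In days: 1.34×10^7 s / (86400 s/day) = 155 days.

155 days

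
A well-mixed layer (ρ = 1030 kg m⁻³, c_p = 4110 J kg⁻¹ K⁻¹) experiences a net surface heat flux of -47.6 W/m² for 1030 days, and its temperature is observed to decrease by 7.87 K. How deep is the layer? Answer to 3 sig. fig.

127 m

Heat input Q = F Δt = -47.6 × 8.90×10^7 s = -4.24×10^9 J/m².
Required areal heat capacity C = Q / ΔT = 5.38×10^8 J/(m²·K).
Depth D = C / (ρ c_p) = 5.38×10^8 / (1030 × 4110) = 127 m.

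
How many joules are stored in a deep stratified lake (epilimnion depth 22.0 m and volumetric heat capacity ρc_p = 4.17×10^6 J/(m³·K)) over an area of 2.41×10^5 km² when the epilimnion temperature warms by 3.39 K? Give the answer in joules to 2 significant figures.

7.5×10^19 J

Areal heat capacity C = ρc_p × D = 4.17×10^6 × 22.0 = 9.17×10^7 J/(m^2 K).
Heat per unit area: q = C ΔT = 9.17×10^7 × 3.39 = 3.11×10^8 J/m².
Total heat: Q = q × A = 3.11×10^8 × (2.41×10^5 × 10⁶ m²) = 7.50×10^19 J.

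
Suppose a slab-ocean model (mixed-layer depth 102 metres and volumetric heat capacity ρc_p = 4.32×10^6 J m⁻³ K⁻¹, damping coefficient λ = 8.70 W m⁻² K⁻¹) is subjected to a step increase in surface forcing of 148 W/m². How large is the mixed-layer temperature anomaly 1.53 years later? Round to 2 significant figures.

10 K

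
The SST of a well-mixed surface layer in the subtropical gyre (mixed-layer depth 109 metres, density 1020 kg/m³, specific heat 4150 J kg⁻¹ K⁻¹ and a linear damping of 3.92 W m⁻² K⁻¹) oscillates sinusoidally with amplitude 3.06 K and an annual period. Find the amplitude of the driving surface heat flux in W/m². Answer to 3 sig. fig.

Areal heat capacity C = ρ c_p D = 1020 × 4150 × 109 = 4.61×10^8 J/(m²·K).
ω = 2π / 3.15×10^7 s = 1.99×10^-7 s⁻¹.
√((Cω)² + λ²) = √((91.9)² + 3.92²) = 92.0 W/(m²·K).
F₀ = A × √((Cω)²+λ²) = 3.06 × 92.0 = 282 W/m².

282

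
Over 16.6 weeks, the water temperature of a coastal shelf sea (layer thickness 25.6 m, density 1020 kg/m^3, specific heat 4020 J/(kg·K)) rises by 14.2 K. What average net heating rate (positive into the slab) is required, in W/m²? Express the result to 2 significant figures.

Areal heat capacity C = ρ c_p D = 1020 × 4020 × 25.6 = 1.05×10^8 J m⁻² K⁻¹.
Required heat per unit area: Q = C ΔT = 1.05×10^8 × 14.2 = 1.49×10^9 J/m².
Flux F = Q / Δt = 1.49×10^9 / 1.00×10^7 s = 148 W/m².

150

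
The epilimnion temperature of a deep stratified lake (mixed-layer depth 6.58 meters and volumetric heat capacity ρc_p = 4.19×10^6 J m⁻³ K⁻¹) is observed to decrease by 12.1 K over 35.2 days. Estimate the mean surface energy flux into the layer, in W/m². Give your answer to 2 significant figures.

Areal heat capacity C = ρc_p × D = 4.19×10^6 × 6.58 = 2.76×10^7 J m⁻² K⁻¹.
Required heat per unit area: Q = C ΔT = 2.76×10^7 × -12.1 = -3.34×10^8 J/m².
Flux F = Q / Δt = -3.34×10^8 / 3.04×10^6 s = -110 W/m².

-110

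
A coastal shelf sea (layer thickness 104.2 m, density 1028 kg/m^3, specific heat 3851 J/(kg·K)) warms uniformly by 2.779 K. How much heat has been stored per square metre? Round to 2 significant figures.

Areal heat capacity C = ρ c_p D = 1028 × 3851 × 104.2 = 4.13×10^8 J/(m^2 K).
ΔQ = C ΔT = 4.13×10^8 × 2.779 = 1.15×10^9 J/m².

1.1×10^9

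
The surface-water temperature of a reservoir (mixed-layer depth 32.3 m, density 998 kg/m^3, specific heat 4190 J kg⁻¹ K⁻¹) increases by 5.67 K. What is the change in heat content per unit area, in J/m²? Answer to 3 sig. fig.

Areal heat capacity C = ρ c_p D = 998 × 4190 × 32.3 = 1.35×10^8 J/(m²·K).
ΔQ = C ΔT = 1.35×10^8 × 5.67 = 7.66×10^8 J/m².

7.66×10^8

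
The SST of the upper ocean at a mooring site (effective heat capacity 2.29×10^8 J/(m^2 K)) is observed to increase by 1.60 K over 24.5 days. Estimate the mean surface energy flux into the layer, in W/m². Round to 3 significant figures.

Areal heat capacity C = 2.29×10^8 J/(m^2 K) (given).
Required heat per unit area: Q = C ΔT = 2.29×10^8 × 1.60 = 3.66×10^8 J/m².
Flux F = Q / Δt = 3.66×10^8 / 2.12×10^6 s = 173 W/m².

173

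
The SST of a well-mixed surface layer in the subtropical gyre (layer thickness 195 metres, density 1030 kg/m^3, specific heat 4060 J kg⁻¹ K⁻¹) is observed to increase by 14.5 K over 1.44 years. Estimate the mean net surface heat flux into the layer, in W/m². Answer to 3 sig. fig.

Areal heat capacity C = ρ c_p D = 1030 × 4060 × 195 = 8.15×10^8 J/(m²·K).
Required heat per unit area: Q = C ΔT = 8.15×10^8 × 14.5 = 1.18×10^10 J/m².
Flux F = Q / Δt = 1.18×10^10 / 4.54×10^7 s = 260 W/m².

260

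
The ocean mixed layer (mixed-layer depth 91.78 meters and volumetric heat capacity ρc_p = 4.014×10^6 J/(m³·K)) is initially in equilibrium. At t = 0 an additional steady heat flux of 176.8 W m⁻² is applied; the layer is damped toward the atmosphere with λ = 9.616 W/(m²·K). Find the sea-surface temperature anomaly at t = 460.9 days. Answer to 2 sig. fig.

12 K

Areal heat capacity C = ρc_p × D = 4.014×10^6 × 91.78 = 3.68×10^8 J/(m²·K).
τ = C / λ = 3.68×10^8 / 9.616 = 3.83×10^7 s.
Equilibrium anomaly ΔT_eq = F / λ = 176.8 / 9.616 = 18.4 K.
t = 460.9 days = 3.98×10^7 s, so t/τ = 1.04.
ΔT(t) = ΔT_eq (1 − e^(−t/τ)) = 18.4 × (1 − e^−1.04) = 11.9 K.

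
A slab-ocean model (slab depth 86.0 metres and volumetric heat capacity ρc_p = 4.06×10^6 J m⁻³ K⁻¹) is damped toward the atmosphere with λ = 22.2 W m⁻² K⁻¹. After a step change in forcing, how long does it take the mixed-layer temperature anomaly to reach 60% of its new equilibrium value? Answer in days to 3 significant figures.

167 days

Areal heat capacity C = ρc_p × D = 4.06×10^6 × 86.0 = 3.49×10^8 J/(m²·K).
τ = C / λ = 3.49×10^8 / 22.2 = 1.57×10^7 s.
Fraction reached: 1 − e^(−t/τ) = 0.60 ⇒ t = −τ ln(1 − 0.60) = τ × 0.916.
t = 1.44×10^7 s = 167 days.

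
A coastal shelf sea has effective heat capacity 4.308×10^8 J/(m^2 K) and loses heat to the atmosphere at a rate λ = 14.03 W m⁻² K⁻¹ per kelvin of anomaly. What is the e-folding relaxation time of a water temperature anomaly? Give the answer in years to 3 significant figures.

Areal heat capacity C = 4.308×10^8 J/(m^2 K) (given).
Relaxation time τ = C / λ = 4.31×10^8 / 14.03 = 3.07×10^7 s.
In years: 3.07×10^7 s / (3.156×10^7 s/year) = 0.973 years.

0.973 years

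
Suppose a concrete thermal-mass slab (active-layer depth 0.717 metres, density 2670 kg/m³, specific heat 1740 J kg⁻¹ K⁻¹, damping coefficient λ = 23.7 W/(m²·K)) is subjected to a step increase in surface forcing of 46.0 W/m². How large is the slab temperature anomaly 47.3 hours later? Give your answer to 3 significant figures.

1.36 K

Areal heat capacity C = ρ c_p D = 2670 × 1740 × 0.717 = 3.33×10^6 J m⁻² K⁻¹.
τ = C / λ = 3.33×10^6 / 23.7 = 1.41×10^5 s.
Equilibrium anomaly ΔT_eq = F / λ = 46.0 / 23.7 = 1.94 K.
t = 47.3 hours = 1.70×10^5 s, so t/τ = 1.21.
ΔT(t) = ΔT_eq (1 − e^(−t/τ)) = 1.94 × (1 − e^−1.21) = 1.36 K.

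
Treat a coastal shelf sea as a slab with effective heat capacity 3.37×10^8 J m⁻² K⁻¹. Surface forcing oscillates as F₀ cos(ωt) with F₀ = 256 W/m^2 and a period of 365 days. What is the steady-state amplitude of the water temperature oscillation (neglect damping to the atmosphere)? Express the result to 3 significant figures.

Areal heat capacity C = 3.37×10^8 J m⁻² K⁻¹ (given).
Angular frequency ω = 2π / T = 2π / 3.15×10^7 s = 1.99×10^-7 s⁻¹.
Cω = 3.37×10^8 × 1.99×10^-7 = 67.1 W/(m²·K).
Amplitude A = F₀ / (Cω) = 256 / 67.1 = 3.81 K.

3.81 K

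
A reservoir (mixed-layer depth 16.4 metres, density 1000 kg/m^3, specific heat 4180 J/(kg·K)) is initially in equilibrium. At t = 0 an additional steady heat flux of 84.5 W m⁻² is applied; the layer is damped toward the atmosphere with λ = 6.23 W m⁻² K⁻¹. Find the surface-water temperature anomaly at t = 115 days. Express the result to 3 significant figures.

Areal heat capacity C = ρ c_p D = 1000 × 4180 × 16.4 = 6.86×10^7 J/(m²·K).
τ = C / λ = 6.86×10^7 / 6.23 = 1.10×10^7 s.
Equilibrium anomaly ΔT_eq = F / λ = 84.5 / 6.23 = 13.6 K.
t = 115 days = 9.94×10^6 s, so t/τ = 0.903.
ΔT(t) = ΔT_eq (1 − e^(−t/τ)) = 13.6 × (1 − e^−0.903) = 8.07 K.

8.07 K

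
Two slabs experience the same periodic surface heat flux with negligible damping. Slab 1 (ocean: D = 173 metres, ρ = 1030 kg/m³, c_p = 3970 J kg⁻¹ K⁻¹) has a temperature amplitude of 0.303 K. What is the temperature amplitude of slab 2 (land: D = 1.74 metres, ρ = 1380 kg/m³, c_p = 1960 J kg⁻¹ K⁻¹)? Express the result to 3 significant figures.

C_ocean = 7.07×10^8 J/(m²·K); C_land = 4.71×10^6 J/(m²·K).
A ∝ 1/C ⇒ A_land = A_ocean × C_ocean/C_land = 0.303 × 150 = 45.5 K.

45.5 K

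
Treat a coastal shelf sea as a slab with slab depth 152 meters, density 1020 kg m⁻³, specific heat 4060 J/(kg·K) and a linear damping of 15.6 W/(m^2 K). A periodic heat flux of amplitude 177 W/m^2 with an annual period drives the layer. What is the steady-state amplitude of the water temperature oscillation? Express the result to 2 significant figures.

1.4 K

Areal heat capacity C = ρ c_p D = 1020 × 4060 × 152 = 6.29×10^8 J/(m^2 K).
Angular frequency ω = 2π / T = 2π / 3.15×10^7 s = 1.99×10^-7 s⁻¹.
√((Cω)² + λ²) = √((125)² + 15.6²) = 126 W/(m²·K).
Amplitude A = F₀ / √((Cω)²+λ²) = 177 / 126 = 1.40 K.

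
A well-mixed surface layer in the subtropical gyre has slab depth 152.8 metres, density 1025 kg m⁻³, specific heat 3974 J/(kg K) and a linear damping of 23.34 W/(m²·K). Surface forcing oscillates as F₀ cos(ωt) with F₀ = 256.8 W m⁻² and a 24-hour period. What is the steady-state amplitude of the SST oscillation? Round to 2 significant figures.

0.0057 K

Areal heat capacity C = ρ c_p D = 1025 × 3974 × 152.8 = 6.22×10^8 J m⁻² K⁻¹.
Angular frequency ω = 2π / T = 2π / 86400 s = 7.27×10^-5 s⁻¹.
√((Cω)² + λ²) = √((45300)² + 23.34²) = 45300 W/(m²·K).
Amplitude A = F₀ / √((Cω)²+λ²) = 256.8 / 45300 = 0.00567 K.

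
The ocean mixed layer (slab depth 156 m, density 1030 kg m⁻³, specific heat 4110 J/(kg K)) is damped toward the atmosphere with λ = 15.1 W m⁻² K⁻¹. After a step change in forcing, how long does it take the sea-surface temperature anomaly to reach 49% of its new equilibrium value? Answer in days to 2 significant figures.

340 days

Areal heat capacity C = ρ c_p D = 1030 × 4110 × 156 = 6.60×10^8 J m⁻² K⁻¹.
τ = C / λ = 6.60×10^8 / 15.1 = 4.37×10^7 s.
Fraction reached: 1 − e^(−t/τ) = 0.49 ⇒ t = −τ ln(1 − 0.49) = τ × 0.673.
t = 2.94×10^7 s = 341 days.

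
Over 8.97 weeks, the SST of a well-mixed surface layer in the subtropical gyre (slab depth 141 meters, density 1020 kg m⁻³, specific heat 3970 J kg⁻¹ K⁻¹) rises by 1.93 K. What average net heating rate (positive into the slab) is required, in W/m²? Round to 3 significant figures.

203

Areal heat capacity C = ρ c_p D = 1020 × 3970 × 141 = 5.71×10^8 J/(m²·K).
Required heat per unit area: Q = C ΔT = 5.71×10^8 × 1.93 = 1.10×10^9 J/m².
Flux F = Q / Δt = 1.10×10^9 / 5.43×10^6 s = 203 W/m².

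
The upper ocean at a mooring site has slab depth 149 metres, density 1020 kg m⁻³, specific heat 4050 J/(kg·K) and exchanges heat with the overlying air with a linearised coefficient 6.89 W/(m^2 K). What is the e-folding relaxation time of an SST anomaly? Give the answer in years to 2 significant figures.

2.8 years

Areal heat capacity C = ρ c_p D = 1020 × 4050 × 149 = 6.16×10^8 J/(m^2 K).
Relaxation time τ = C / λ = 6.16×10^8 / 6.89 = 8.93×10^7 s.
In years: 8.93×10^7 s / (3.156×10^7 s/year) = 2.83 years.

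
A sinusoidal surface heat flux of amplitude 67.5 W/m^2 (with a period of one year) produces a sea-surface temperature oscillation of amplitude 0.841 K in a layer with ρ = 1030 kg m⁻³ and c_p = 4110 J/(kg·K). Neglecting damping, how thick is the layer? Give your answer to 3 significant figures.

ω = 2π / 3.15×10^7 s = 1.99×10^-7 s⁻¹.
Required C = F₀ / (A ω) = 67.5 / (0.841 × 1.99×10^-7) = 4.03×10^8 J/(m²·K).
D = C / (ρ c_p) = 4.03×10^8 / (1030 × 4110) = 95.2 m.

95.2 m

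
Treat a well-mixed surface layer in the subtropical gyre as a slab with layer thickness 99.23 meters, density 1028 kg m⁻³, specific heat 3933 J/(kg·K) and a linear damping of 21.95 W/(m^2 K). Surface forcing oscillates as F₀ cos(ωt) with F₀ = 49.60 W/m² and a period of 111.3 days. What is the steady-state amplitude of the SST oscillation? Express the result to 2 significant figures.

0.19 K

Areal heat capacity C = ρ c_p D = 1028 × 3933 × 99.23 = 4.01×10^8 J/(m^2 K).
Angular frequency ω = 2π / T = 2π / 9.62×10^6 s = 6.53×10^-7 s⁻¹.
√((Cω)² + λ²) = √((262)² + 21.95²) = 263 W/(m²·K).
Amplitude A = F₀ / √((Cω)²+λ²) = 49.60 / 263 = 0.189 K.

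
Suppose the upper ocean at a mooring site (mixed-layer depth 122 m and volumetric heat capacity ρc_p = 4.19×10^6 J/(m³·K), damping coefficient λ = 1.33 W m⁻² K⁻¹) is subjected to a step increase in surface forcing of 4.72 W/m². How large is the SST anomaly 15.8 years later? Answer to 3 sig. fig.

2.58 K

Areal heat capacity C = ρc_p × D = 4.19×10^6 × 122 = 5.11×10^8 J/(m²·K).
τ = C / λ = 5.11×10^8 / 1.33 = 3.84×10^8 s.
Equilibrium anomaly ΔT_eq = F / λ = 4.72 / 1.33 = 3.55 K.
t = 15.8 years = 4.99×10^8 s, so t/τ = 1.30.
ΔT(t) = ΔT_eq (1 − e^(−t/τ)) = 3.55 × (1 − e^−1.30) = 2.58 K.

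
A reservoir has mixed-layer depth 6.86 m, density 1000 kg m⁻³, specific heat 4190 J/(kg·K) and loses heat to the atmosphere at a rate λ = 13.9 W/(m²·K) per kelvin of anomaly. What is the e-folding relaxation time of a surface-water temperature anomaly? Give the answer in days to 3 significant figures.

23.9 days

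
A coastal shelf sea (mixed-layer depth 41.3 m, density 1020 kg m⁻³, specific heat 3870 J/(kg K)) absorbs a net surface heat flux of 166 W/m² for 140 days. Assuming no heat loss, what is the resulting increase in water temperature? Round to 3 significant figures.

Areal heat capacity C = ρ c_p D = 1020 × 3870 × 41.3 = 1.63×10^8 J/(m^2 K).
Net heat input Q = F Δt = 166 × (140 days × 86400 s/day) = 2.01×10^9 J/m².
ΔT = Q / C = 2.01×10^9 / 1.63×10^8 = 12.3 K.

12.3 K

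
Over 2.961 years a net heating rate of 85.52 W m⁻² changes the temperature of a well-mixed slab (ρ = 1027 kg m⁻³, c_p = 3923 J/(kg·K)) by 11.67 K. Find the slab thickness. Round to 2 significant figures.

Heat input Q = F Δt = 85.52 × 9.34×10^7 s = 7.99×10^9 J/m².
Required areal heat capacity C = Q / ΔT = 6.85×10^8 J/(m²·K).
Depth D = C / (ρ c_p) = 6.85×10^8 / (1027 × 3923) = 170 m.

170 m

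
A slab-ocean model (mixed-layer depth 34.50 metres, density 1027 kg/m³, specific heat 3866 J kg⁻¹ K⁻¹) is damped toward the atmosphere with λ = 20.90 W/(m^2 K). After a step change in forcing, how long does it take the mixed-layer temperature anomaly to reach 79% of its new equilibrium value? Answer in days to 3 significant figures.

118 days

Areal heat capacity C = ρ c_p D = 1027 × 3866 × 34.50 = 1.37×10^8 J/(m²·K).
τ = C / λ = 1.37×10^8 / 20.90 = 6.55×10^6 s.
Fraction reached: 1 − e^(−t/τ) = 0.79 ⇒ t = −τ ln(1 − 0.79) = τ × 1.56.
t = 1.02×10^7 s = 118 days.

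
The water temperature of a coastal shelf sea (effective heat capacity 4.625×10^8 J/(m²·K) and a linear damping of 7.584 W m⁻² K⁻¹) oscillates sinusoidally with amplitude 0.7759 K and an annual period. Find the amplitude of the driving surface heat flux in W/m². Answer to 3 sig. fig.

Areal heat capacity C = 4.625×10^8 J/(m²·K) (given).
ω = 2π / 3.15×10^7 s = 1.99×10^-7 s⁻¹.
√((Cω)² + λ²) = √((92.1)² + 7.584²) = 92.5 W/(m²·K).
F₀ = A × √((Cω)²+λ²) = 0.7759 × 92.5 = 71.7 W/m².

71.7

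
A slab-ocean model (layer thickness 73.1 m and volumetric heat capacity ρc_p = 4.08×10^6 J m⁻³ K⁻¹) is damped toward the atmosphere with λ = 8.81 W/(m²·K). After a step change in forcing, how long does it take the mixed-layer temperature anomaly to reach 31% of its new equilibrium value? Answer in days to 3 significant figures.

145 days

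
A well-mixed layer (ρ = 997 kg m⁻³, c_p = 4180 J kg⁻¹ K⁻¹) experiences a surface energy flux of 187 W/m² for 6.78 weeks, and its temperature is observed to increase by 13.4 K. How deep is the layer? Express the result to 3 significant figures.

13.7 m

Heat input Q = F Δt = 187 × 4.10×10^6 s = 7.67×10^8 J/m².
Required areal heat capacity C = Q / ΔT = 5.72×10^7 J/(m²·K).
Depth D = C / (ρ c_p) = 5.72×10^7 / (997 × 4180) = 13.7 m.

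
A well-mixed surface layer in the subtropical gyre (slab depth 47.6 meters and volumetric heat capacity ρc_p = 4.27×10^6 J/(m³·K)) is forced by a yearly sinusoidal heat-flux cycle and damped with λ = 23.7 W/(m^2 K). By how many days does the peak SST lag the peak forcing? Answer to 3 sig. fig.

60.5 days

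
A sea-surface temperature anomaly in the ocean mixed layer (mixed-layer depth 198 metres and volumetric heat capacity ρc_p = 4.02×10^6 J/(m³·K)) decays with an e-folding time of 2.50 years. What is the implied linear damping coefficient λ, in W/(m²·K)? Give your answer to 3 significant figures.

10.1

Areal heat capacity C = ρc_p × D = 4.02×10^6 × 198 = 7.96×10^8 J/(m²·K).
τ = 2.50 years = 7.89×10^7 s.
λ = C / τ = 7.96×10^8 / 7.89×10^7 = 10.1 W/(m²·K).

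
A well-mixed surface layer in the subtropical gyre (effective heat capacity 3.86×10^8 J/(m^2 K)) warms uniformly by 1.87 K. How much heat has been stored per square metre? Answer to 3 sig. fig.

7.22×10^8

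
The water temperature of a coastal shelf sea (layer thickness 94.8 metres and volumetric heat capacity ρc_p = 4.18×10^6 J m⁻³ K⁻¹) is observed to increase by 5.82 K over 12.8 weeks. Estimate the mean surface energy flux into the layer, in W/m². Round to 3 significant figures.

298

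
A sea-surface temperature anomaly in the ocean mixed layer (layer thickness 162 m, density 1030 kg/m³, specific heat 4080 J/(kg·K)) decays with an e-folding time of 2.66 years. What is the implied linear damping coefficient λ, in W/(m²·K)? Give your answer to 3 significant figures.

Areal heat capacity C = ρ c_p D = 1030 × 4080 × 162 = 6.81×10^8 J/(m²·K).
τ = 2.66 years = 8.39×10^7 s.
λ = C / τ = 6.81×10^8 / 8.39×10^7 = 8.11 W/(m²·K).

8.11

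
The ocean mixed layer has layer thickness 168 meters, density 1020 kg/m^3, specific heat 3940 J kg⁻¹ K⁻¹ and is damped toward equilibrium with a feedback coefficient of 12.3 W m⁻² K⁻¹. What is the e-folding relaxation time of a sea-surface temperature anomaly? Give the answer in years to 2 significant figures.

1.7 years

Areal heat capacity C = ρ c_p D = 1020 × 3940 × 168 = 6.75×10^8 J m⁻² K⁻¹.
Relaxation time τ = C / λ = 6.75×10^8 / 12.3 = 5.49×10^7 s.
In years: 5.49×10^7 s / (3.156×10^7 s/year) = 1.74 years.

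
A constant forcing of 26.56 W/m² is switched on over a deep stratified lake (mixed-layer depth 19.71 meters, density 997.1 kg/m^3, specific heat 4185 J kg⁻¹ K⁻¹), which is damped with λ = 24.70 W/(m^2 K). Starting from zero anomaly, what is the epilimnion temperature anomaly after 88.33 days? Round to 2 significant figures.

0.97 K

Areal heat capacity C = ρ c_p D = 997.1 × 4185 × 19.71 = 8.22×10^7 J m⁻² K⁻¹.
τ = C / λ = 8.22×10^7 / 24.70 = 3.33×10^6 s.
Equilibrium anomaly ΔT_eq = F / λ = 26.56 / 24.70 = 1.08 K.
t = 88.33 days = 7.63×10^6 s, so t/τ = 2.29.
ΔT(t) = ΔT_eq (1 − e^(−t/τ)) = 1.08 × (1 − e^−2.29) = 0.967 K.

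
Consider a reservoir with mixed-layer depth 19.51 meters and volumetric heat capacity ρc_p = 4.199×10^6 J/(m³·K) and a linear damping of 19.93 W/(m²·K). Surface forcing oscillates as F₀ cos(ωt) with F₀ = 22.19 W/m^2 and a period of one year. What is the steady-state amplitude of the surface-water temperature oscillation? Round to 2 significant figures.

0.86 K

Areal heat capacity C = ρc_p × D = 4.199×10^6 × 19.51 = 8.19×10^7 J/(m²·K).
Angular frequency ω = 2π / T = 2π / 3.15×10^7 s = 1.99×10^-7 s⁻¹.
√((Cω)² + λ²) = √((16.3)² + 19.93²) = 25.8 W/(m²·K).
Amplitude A = F₀ / √((Cω)²+λ²) = 22.19 / 25.8 = 0.861 K.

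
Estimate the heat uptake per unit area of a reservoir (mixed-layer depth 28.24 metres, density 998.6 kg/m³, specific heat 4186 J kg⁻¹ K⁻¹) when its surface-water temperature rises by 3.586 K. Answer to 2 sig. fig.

Areal heat capacity C = ρ c_p D = 998.6 × 4186 × 28.24 = 1.18×10^8 J m⁻² K⁻¹.
ΔQ = C ΔT = 1.18×10^8 × 3.586 = 4.23×10^8 J/m².

4.2×10^8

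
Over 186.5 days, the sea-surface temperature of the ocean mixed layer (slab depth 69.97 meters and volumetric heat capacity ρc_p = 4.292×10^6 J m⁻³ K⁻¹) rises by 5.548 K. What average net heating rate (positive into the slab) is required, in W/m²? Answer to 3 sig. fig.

Areal heat capacity C = ρc_p × D = 4.292×10^6 × 69.97 = 3.00×10^8 J m⁻² K⁻¹.
Required heat per unit area: Q = C ΔT = 3.00×10^8 × 5.548 = 1.67×10^9 J/m².
Flux F = Q / Δt = 1.67×10^9 / 1.61×10^7 s = 103 W/m².

103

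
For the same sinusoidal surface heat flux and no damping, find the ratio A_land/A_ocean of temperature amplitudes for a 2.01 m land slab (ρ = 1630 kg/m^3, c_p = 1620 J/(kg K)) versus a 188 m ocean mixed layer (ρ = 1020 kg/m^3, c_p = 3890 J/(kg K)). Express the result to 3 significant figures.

C_ocean = 1020 × 3890 × 188 = 7.46×10^8 J/(m²·K).
C_land = 1630 × 1620 × 2.01 = 5.31×10^6 J/(m²·K).
Undamped amplitude ∝ 1/C, so A_land/A_ocean = C_ocean/C_land = 141.

141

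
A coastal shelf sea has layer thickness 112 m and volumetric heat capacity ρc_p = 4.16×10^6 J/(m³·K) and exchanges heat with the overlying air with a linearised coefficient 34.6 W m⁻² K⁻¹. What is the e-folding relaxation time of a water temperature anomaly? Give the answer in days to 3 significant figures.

156 days

Areal heat capacity C = ρc_p × D = 4.16×10^6 × 112 = 4.66×10^8 J m⁻² K⁻¹.
Relaxation time τ = C / λ = 4.66×10^8 / 34.6 = 1.35×10^7 s.
In days: 1.35×10^7 s / (86400 s/day) = 156 days.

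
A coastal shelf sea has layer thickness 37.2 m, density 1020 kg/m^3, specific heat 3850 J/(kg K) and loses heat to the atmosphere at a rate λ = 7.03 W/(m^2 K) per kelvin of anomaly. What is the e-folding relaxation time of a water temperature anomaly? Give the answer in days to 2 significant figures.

240 days

Areal heat capacity C = ρ c_p D = 1020 × 3850 × 37.2 = 1.46×10^8 J m⁻² K⁻¹.
Relaxation time τ = C / λ = 1.46×10^8 / 7.03 = 2.08×10^7 s.
In days: 2.08×10^7 s / (86400 s/day) = 241 days.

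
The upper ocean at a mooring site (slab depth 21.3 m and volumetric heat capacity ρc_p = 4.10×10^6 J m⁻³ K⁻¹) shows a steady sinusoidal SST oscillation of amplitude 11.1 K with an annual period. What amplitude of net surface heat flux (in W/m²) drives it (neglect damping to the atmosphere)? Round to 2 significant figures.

190

Areal heat capacity C = ρc_p × D = 4.10×10^6 × 21.3 = 8.73×10^7 J/(m^2 K).
ω = 2π / 3.15×10^7 s = 1.99×10^-7 s⁻¹.
Cω = 8.73×10^7 × 1.99×10^-7 = 17.4 W/(m²·K).
F₀ = A × Cω = 11.1 × 17.4 = 193 W/m².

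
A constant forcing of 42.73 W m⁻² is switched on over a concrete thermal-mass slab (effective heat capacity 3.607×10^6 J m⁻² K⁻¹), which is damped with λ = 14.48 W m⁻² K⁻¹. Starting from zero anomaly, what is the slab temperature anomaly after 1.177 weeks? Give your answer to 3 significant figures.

Areal heat capacity C = 3.607×10^6 J m⁻² K⁻¹ (given).
τ = C / λ = 3.61×10^6 / 14.48 = 2.49×10^5 s.
Equilibrium anomaly ΔT_eq = F / λ = 42.73 / 14.48 = 2.95 K.
t = 1.177 weeks = 7.12×10^5 s, so t/τ = 2.86.
ΔT(t) = ΔT_eq (1 − e^(−t/τ)) = 2.95 × (1 − e^−2.86) = 2.78 K.

2.78 K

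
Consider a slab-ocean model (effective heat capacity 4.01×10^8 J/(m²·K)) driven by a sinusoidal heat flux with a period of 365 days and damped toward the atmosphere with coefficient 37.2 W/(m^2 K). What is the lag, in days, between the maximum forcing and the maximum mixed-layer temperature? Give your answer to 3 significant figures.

Areal heat capacity C = 4.01×10^8 J/(m²·K) (given).
ω = 2π / 3.15×10^7 s = 1.99×10^-7 s⁻¹.
Phase lag φ = arctan(Cω/λ) = arctan(79.9/37.2) = 1.14 rad.
Time lag = φ / ω = 1.14 / 1.99×10^-7 = 5.70×10^6 s = 65.9 days.

65.9 days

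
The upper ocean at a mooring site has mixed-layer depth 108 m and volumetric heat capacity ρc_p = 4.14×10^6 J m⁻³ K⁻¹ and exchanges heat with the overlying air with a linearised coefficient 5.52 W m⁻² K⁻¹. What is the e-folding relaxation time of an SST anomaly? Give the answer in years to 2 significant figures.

2.6 years

Areal heat capacity C = ρc_p × D = 4.14×10^6 × 108 = 4.47×10^8 J/(m^2 K).
Relaxation time τ = C / λ = 4.47×10^8 / 5.52 = 8.10×10^7 s.
In years: 8.10×10^7 s / (3.156×10^7 s/year) = 2.57 years.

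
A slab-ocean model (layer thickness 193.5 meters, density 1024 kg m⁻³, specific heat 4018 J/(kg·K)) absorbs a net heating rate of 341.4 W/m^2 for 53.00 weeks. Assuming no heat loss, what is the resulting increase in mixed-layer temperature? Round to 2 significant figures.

Areal heat capacity C = ρ c_p D = 1024 × 4018 × 193.5 = 7.96×10^8 J/(m^2 K).
Net heat input Q = F Δt = 341.4 × (53.00 weeks × 6.048×10^5 s/week) = 1.09×10^10 J/m².
ΔT = Q / C = 1.09×10^10 / 7.96×10^8 = 13.7 K.

14 K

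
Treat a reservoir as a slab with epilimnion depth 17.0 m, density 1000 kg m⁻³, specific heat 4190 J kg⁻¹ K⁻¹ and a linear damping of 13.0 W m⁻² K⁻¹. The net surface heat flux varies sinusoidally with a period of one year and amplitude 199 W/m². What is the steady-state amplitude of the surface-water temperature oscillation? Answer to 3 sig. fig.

Areal heat capacity C = ρ c_p D = 1000 × 4190 × 17.0 = 7.12×10^7 J/(m^2 K).
Angular frequency ω = 2π / T = 2π / 3.15×10^7 s = 1.99×10^-7 s⁻¹.
√((Cω)² + λ²) = √((14.2)² + 13.0²) = 19.2 W/(m²·K).
Amplitude A = F₀ / √((Cω)²+λ²) = 199 / 19.2 = 10.3 K.

10.3 K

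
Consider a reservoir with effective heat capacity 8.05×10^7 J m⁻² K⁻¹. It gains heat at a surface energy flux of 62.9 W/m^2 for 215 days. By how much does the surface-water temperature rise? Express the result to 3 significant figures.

Areal heat capacity C = 8.05×10^7 J m⁻² K⁻¹ (given).
Net heat input Q = F Δt = 62.9 × (215 days × 86400 s/day) = 1.17×10^9 J/m².
ΔT = Q / C = 1.17×10^9 / 8.05×10^7 = 14.5 K.

14.5 K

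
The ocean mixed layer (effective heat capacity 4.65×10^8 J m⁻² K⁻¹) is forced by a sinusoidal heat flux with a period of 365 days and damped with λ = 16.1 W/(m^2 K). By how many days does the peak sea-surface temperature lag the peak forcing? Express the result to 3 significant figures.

Areal heat capacity C = 4.65×10^8 J m⁻² K⁻¹ (given).
ω = 2π / 3.15×10^7 s = 1.99×10^-7 s⁻¹.
Phase lag φ = arctan(Cω/λ) = arctan(92.6/16.1) = 1.40 rad.
Time lag = φ / ω = 1.40 / 1.99×10^-7 = 7.02×10^6 s = 81.3 days.

81.3 days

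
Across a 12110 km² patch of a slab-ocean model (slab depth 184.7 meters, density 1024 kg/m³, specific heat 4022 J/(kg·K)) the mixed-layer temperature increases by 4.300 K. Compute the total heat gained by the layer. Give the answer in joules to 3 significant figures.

3.96×10^19 J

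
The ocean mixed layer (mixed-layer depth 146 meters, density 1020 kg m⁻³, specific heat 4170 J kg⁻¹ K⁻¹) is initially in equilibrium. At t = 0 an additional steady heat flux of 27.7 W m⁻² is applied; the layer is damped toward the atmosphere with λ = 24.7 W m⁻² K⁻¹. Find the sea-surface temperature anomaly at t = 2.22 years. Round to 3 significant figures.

1.05 K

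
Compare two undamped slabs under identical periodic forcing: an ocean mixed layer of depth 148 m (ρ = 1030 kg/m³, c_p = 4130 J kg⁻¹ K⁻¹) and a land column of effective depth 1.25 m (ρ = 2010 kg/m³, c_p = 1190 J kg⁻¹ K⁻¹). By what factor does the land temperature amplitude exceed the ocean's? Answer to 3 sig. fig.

C_ocean = 1030 × 4130 × 148 = 6.30×10^8 J/(m²·K).
C_land = 2010 × 1190 × 1.25 = 2.99×10^6 J/(m²·K).
Undamped amplitude ∝ 1/C, so A_land/A_ocean = C_ocean/C_land = 211.

211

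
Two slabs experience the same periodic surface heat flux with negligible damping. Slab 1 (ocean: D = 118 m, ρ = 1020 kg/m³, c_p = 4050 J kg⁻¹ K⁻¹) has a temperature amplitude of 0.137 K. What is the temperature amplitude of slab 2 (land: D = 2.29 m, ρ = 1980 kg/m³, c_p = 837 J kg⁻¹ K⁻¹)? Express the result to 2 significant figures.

C_ocean = 4.87×10^8 J/(m²·K); C_land = 3.80×10^6 J/(m²·K).
A ∝ 1/C ⇒ A_land = A_ocean × C_ocean/C_land = 0.137 × 128 = 17.6 K.

18 K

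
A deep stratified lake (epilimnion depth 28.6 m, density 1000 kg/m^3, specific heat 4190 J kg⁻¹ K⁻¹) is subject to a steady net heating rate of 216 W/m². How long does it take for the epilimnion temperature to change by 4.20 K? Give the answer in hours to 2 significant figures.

650 hours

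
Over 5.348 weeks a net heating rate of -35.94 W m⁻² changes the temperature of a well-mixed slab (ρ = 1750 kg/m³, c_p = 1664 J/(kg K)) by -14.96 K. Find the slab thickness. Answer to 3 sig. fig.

2.67 m

Heat input Q = F Δt = -35.94 × 3.23×10^6 s = -1.16×10^8 J/m².
Required areal heat capacity C = Q / ΔT = 7.77×10^6 J/(m²·K).
Depth D = C / (ρ c_p) = 7.77×10^6 / (1750 × 1664) = 2.67 m.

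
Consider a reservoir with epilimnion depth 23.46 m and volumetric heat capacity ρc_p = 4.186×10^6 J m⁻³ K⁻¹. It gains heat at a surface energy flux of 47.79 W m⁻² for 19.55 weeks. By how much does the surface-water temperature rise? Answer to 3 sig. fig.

Areal heat capacity C = ρc_p × D = 4.186×10^6 × 23.46 = 9.82×10^7 J/(m^2 K).
Net heat input Q = F Δt = 47.79 × (19.55 weeks × 6.048×10^5 s/week) = 5.65×10^8 J/m².
ΔT = Q / C = 5.65×10^8 / 9.82×10^7 = 5.75 K.

5.75 K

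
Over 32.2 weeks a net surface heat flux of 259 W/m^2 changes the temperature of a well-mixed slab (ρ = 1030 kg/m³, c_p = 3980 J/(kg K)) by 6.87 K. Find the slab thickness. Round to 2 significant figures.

Heat input Q = F Δt = 259 × 1.95×10^7 s = 5.04×10^9 J/m².
Required areal heat capacity C = Q / ΔT = 7.34×10^8 J/(m²·K).
Depth D = C / (ρ c_p) = 7.34×10^8 / (1030 × 3980) = 179 m.

180 m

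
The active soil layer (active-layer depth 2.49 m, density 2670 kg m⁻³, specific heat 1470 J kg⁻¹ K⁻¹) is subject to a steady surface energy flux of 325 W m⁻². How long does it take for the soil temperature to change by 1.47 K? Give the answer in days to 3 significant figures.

Areal heat capacity C = ρ c_p D = 2670 × 1470 × 2.49 = 9.77×10^6 J/(m²·K).
Time required: Δt = C ΔT / F = 9.77×10^6 × 1.47 / 325 = 44200 s.
In days: 44200 s / (86400 s/day) = 0.512 days.

0.512 days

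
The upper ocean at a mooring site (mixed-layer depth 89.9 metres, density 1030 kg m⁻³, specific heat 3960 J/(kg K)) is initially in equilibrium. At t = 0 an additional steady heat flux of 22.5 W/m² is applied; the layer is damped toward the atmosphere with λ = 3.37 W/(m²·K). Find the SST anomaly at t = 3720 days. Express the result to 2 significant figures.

6.3 K

Areal heat capacity C = ρ c_p D = 1030 × 3960 × 89.9 = 3.67×10^8 J/(m^2 K).
τ = C / λ = 3.67×10^8 / 3.37 = 1.09×10^8 s.
Equilibrium anomaly ΔT_eq = F / λ = 22.5 / 3.37 = 6.68 K.
t = 3720 days = 3.21×10^8 s, so t/τ = 2.95.
ΔT(t) = ΔT_eq (1 − e^(−t/τ)) = 6.68 × (1 − e^−2.95) = 6.33 K.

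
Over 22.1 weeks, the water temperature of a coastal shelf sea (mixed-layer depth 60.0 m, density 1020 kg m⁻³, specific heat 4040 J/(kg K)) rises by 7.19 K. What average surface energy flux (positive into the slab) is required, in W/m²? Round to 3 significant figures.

Areal heat capacity C = ρ c_p D = 1020 × 4040 × 60.0 = 2.47×10^8 J/(m²·K).
Required heat per unit area: Q = C ΔT = 2.47×10^8 × 7.19 = 1.78×10^9 J/m².
Flux F = Q / Δt = 1.78×10^9 / 1.34×10^7 s = 133 W/m².

133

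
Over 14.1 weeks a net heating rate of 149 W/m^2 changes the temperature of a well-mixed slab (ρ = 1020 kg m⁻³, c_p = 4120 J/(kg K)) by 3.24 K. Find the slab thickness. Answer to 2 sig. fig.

93 m

Heat input Q = F Δt = 149 × 8.53×10^6 s = 1.27×10^9 J/m².
Required areal heat capacity C = Q / ΔT = 3.92×10^8 J/(m²·K).
Depth D = C / (ρ c_p) = 3.92×10^8 / (1020 × 4120) = 93.3 m.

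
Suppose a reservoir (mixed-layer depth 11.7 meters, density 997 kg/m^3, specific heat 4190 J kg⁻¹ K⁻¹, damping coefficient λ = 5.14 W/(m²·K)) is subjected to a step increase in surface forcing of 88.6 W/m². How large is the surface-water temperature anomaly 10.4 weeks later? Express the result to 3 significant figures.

8.34 K

Areal heat capacity C = ρ c_p D = 997 × 4190 × 11.7 = 4.89×10^7 J/(m^2 K).
τ = C / λ = 4.89×10^7 / 5.14 = 9.51×10^6 s.
Equilibrium anomaly ΔT_eq = F / λ = 88.6 / 5.14 = 17.2 K.
t = 10.4 weeks = 6.29×10^6 s, so t/τ = 0.661.
ΔT(t) = ΔT_eq (1 − e^(−t/τ)) = 17.2 × (1 − e^−0.661) = 8.34 K.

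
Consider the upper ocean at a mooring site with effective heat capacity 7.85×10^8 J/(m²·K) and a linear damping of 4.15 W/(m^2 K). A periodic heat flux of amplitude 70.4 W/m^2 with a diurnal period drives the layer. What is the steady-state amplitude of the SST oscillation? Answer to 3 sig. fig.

Areal heat capacity C = 7.85×10^8 J/(m²·K) (given).
Angular frequency ω = 2π / T = 2π / 86400 s = 7.27×10^-5 s⁻¹.
√((Cω)² + λ²) = √((57100)² + 4.15²) = 57100 W/(m²·K).
Amplitude A = F₀ / √((Cω)²+λ²) = 70.4 / 57100 = 0.00123 K.

0.00123 K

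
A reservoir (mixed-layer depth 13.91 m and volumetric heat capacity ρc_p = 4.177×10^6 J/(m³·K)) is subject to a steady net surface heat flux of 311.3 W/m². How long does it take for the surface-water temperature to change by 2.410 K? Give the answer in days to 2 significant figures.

5.2 days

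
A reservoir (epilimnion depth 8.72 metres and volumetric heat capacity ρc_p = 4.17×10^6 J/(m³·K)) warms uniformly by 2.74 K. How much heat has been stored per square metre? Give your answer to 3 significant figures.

9.96×10^7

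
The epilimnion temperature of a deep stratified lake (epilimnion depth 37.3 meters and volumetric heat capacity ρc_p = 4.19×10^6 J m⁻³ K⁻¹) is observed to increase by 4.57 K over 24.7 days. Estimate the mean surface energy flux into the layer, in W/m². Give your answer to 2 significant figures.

330

Areal heat capacity C = ρc_p × D = 4.19×10^6 × 37.3 = 1.56×10^8 J/(m^2 K).
Required heat per unit area: Q = C ΔT = 1.56×10^8 × 4.57 = 7.14×10^8 J/m².
Flux F = Q / Δt = 7.14×10^8 / 2.13×10^6 s = 335 W/m².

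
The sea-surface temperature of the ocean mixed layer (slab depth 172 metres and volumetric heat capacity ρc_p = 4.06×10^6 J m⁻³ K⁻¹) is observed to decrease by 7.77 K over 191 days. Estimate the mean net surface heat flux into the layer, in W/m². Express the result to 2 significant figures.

-330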